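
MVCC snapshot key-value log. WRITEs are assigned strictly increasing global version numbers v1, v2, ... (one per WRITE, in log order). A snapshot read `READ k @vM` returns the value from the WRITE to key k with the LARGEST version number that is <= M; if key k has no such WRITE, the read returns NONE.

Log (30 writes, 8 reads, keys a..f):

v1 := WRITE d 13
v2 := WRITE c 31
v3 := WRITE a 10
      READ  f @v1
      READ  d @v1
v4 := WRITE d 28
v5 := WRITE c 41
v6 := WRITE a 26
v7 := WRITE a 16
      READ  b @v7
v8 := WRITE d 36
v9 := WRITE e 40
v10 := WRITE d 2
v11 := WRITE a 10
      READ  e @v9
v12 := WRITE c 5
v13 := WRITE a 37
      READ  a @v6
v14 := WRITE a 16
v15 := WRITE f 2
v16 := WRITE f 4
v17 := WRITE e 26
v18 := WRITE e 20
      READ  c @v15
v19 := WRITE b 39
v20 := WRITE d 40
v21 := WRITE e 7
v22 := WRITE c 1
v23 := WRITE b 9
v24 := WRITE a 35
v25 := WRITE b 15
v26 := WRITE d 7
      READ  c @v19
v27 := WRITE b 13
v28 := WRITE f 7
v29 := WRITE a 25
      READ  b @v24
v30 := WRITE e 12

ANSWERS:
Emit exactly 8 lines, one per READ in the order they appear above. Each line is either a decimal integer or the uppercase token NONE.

Answer: NONE
13
NONE
40
26
5
5
9

Derivation:
v1: WRITE d=13  (d history now [(1, 13)])
v2: WRITE c=31  (c history now [(2, 31)])
v3: WRITE a=10  (a history now [(3, 10)])
READ f @v1: history=[] -> no version <= 1 -> NONE
READ d @v1: history=[(1, 13)] -> pick v1 -> 13
v4: WRITE d=28  (d history now [(1, 13), (4, 28)])
v5: WRITE c=41  (c history now [(2, 31), (5, 41)])
v6: WRITE a=26  (a history now [(3, 10), (6, 26)])
v7: WRITE a=16  (a history now [(3, 10), (6, 26), (7, 16)])
READ b @v7: history=[] -> no version <= 7 -> NONE
v8: WRITE d=36  (d history now [(1, 13), (4, 28), (8, 36)])
v9: WRITE e=40  (e history now [(9, 40)])
v10: WRITE d=2  (d history now [(1, 13), (4, 28), (8, 36), (10, 2)])
v11: WRITE a=10  (a history now [(3, 10), (6, 26), (7, 16), (11, 10)])
READ e @v9: history=[(9, 40)] -> pick v9 -> 40
v12: WRITE c=5  (c history now [(2, 31), (5, 41), (12, 5)])
v13: WRITE a=37  (a history now [(3, 10), (6, 26), (7, 16), (11, 10), (13, 37)])
READ a @v6: history=[(3, 10), (6, 26), (7, 16), (11, 10), (13, 37)] -> pick v6 -> 26
v14: WRITE a=16  (a history now [(3, 10), (6, 26), (7, 16), (11, 10), (13, 37), (14, 16)])
v15: WRITE f=2  (f history now [(15, 2)])
v16: WRITE f=4  (f history now [(15, 2), (16, 4)])
v17: WRITE e=26  (e history now [(9, 40), (17, 26)])
v18: WRITE e=20  (e history now [(9, 40), (17, 26), (18, 20)])
READ c @v15: history=[(2, 31), (5, 41), (12, 5)] -> pick v12 -> 5
v19: WRITE b=39  (b history now [(19, 39)])
v20: WRITE d=40  (d history now [(1, 13), (4, 28), (8, 36), (10, 2), (20, 40)])
v21: WRITE e=7  (e history now [(9, 40), (17, 26), (18, 20), (21, 7)])
v22: WRITE c=1  (c history now [(2, 31), (5, 41), (12, 5), (22, 1)])
v23: WRITE b=9  (b history now [(19, 39), (23, 9)])
v24: WRITE a=35  (a history now [(3, 10), (6, 26), (7, 16), (11, 10), (13, 37), (14, 16), (24, 35)])
v25: WRITE b=15  (b history now [(19, 39), (23, 9), (25, 15)])
v26: WRITE d=7  (d history now [(1, 13), (4, 28), (8, 36), (10, 2), (20, 40), (26, 7)])
READ c @v19: history=[(2, 31), (5, 41), (12, 5), (22, 1)] -> pick v12 -> 5
v27: WRITE b=13  (b history now [(19, 39), (23, 9), (25, 15), (27, 13)])
v28: WRITE f=7  (f history now [(15, 2), (16, 4), (28, 7)])
v29: WRITE a=25  (a history now [(3, 10), (6, 26), (7, 16), (11, 10), (13, 37), (14, 16), (24, 35), (29, 25)])
READ b @v24: history=[(19, 39), (23, 9), (25, 15), (27, 13)] -> pick v23 -> 9
v30: WRITE e=12  (e history now [(9, 40), (17, 26), (18, 20), (21, 7), (30, 12)])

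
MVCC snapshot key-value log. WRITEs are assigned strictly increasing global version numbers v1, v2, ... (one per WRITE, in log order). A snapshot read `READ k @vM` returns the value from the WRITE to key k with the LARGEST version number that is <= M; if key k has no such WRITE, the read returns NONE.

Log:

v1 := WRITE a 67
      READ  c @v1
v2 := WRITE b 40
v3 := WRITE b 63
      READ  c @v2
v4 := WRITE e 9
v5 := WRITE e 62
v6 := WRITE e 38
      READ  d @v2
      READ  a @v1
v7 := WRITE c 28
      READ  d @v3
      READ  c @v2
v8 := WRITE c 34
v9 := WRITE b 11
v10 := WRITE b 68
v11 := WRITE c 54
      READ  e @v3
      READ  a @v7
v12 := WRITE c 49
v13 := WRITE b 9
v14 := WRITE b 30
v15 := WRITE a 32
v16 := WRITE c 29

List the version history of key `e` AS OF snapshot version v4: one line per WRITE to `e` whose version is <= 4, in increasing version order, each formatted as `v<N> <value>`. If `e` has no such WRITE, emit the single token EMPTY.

Answer: v4 9

Derivation:
Scan writes for key=e with version <= 4:
  v1 WRITE a 67 -> skip
  v2 WRITE b 40 -> skip
  v3 WRITE b 63 -> skip
  v4 WRITE e 9 -> keep
  v5 WRITE e 62 -> drop (> snap)
  v6 WRITE e 38 -> drop (> snap)
  v7 WRITE c 28 -> skip
  v8 WRITE c 34 -> skip
  v9 WRITE b 11 -> skip
  v10 WRITE b 68 -> skip
  v11 WRITE c 54 -> skip
  v12 WRITE c 49 -> skip
  v13 WRITE b 9 -> skip
  v14 WRITE b 30 -> skip
  v15 WRITE a 32 -> skip
  v16 WRITE c 29 -> skip
Collected: [(4, 9)]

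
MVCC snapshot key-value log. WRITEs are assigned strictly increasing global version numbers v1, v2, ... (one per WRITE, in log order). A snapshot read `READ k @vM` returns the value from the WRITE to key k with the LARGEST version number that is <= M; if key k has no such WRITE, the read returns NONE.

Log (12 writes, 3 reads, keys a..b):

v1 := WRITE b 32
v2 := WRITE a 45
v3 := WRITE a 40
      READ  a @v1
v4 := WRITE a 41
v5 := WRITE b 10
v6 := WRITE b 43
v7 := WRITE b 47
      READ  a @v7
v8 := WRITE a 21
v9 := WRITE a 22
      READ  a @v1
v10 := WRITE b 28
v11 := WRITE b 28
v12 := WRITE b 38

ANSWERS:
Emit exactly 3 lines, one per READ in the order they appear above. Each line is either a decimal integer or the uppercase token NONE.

Answer: NONE
41
NONE

Derivation:
v1: WRITE b=32  (b history now [(1, 32)])
v2: WRITE a=45  (a history now [(2, 45)])
v3: WRITE a=40  (a history now [(2, 45), (3, 40)])
READ a @v1: history=[(2, 45), (3, 40)] -> no version <= 1 -> NONE
v4: WRITE a=41  (a history now [(2, 45), (3, 40), (4, 41)])
v5: WRITE b=10  (b history now [(1, 32), (5, 10)])
v6: WRITE b=43  (b history now [(1, 32), (5, 10), (6, 43)])
v7: WRITE b=47  (b history now [(1, 32), (5, 10), (6, 43), (7, 47)])
READ a @v7: history=[(2, 45), (3, 40), (4, 41)] -> pick v4 -> 41
v8: WRITE a=21  (a history now [(2, 45), (3, 40), (4, 41), (8, 21)])
v9: WRITE a=22  (a history now [(2, 45), (3, 40), (4, 41), (8, 21), (9, 22)])
READ a @v1: history=[(2, 45), (3, 40), (4, 41), (8, 21), (9, 22)] -> no version <= 1 -> NONE
v10: WRITE b=28  (b history now [(1, 32), (5, 10), (6, 43), (7, 47), (10, 28)])
v11: WRITE b=28  (b history now [(1, 32), (5, 10), (6, 43), (7, 47), (10, 28), (11, 28)])
v12: WRITE b=38  (b history now [(1, 32), (5, 10), (6, 43), (7, 47), (10, 28), (11, 28), (12, 38)])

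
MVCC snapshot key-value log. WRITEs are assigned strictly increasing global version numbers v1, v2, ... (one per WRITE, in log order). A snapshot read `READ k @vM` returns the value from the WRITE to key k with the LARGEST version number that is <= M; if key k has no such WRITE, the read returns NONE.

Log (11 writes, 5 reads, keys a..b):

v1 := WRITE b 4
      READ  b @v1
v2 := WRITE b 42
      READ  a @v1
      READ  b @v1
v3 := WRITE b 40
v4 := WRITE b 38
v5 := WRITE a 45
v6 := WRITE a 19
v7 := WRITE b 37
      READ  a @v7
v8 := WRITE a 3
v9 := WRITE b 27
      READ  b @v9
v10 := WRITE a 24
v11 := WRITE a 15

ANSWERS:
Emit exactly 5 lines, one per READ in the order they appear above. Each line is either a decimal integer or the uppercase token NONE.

Answer: 4
NONE
4
19
27

Derivation:
v1: WRITE b=4  (b history now [(1, 4)])
READ b @v1: history=[(1, 4)] -> pick v1 -> 4
v2: WRITE b=42  (b history now [(1, 4), (2, 42)])
READ a @v1: history=[] -> no version <= 1 -> NONE
READ b @v1: history=[(1, 4), (2, 42)] -> pick v1 -> 4
v3: WRITE b=40  (b history now [(1, 4), (2, 42), (3, 40)])
v4: WRITE b=38  (b history now [(1, 4), (2, 42), (3, 40), (4, 38)])
v5: WRITE a=45  (a history now [(5, 45)])
v6: WRITE a=19  (a history now [(5, 45), (6, 19)])
v7: WRITE b=37  (b history now [(1, 4), (2, 42), (3, 40), (4, 38), (7, 37)])
READ a @v7: history=[(5, 45), (6, 19)] -> pick v6 -> 19
v8: WRITE a=3  (a history now [(5, 45), (6, 19), (8, 3)])
v9: WRITE b=27  (b history now [(1, 4), (2, 42), (3, 40), (4, 38), (7, 37), (9, 27)])
READ b @v9: history=[(1, 4), (2, 42), (3, 40), (4, 38), (7, 37), (9, 27)] -> pick v9 -> 27
v10: WRITE a=24  (a history now [(5, 45), (6, 19), (8, 3), (10, 24)])
v11: WRITE a=15  (a history now [(5, 45), (6, 19), (8, 3), (10, 24), (11, 15)])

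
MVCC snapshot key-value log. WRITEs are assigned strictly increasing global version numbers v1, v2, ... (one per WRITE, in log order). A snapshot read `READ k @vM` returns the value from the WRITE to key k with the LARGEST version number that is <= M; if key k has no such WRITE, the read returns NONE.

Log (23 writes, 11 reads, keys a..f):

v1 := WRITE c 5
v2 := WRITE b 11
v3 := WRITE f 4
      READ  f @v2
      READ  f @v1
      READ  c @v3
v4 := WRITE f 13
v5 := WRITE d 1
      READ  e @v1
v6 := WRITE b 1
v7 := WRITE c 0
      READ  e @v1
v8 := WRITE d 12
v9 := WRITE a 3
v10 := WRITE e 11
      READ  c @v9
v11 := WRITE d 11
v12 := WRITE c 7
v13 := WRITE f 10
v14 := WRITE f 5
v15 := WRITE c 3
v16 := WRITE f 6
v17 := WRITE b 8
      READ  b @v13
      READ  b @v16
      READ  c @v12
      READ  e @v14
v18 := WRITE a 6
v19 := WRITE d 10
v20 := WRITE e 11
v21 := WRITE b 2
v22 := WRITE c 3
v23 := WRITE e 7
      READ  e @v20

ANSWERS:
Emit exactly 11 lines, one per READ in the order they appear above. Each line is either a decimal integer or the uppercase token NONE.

v1: WRITE c=5  (c history now [(1, 5)])
v2: WRITE b=11  (b history now [(2, 11)])
v3: WRITE f=4  (f history now [(3, 4)])
READ f @v2: history=[(3, 4)] -> no version <= 2 -> NONE
READ f @v1: history=[(3, 4)] -> no version <= 1 -> NONE
READ c @v3: history=[(1, 5)] -> pick v1 -> 5
v4: WRITE f=13  (f history now [(3, 4), (4, 13)])
v5: WRITE d=1  (d history now [(5, 1)])
READ e @v1: history=[] -> no version <= 1 -> NONE
v6: WRITE b=1  (b history now [(2, 11), (6, 1)])
v7: WRITE c=0  (c history now [(1, 5), (7, 0)])
READ e @v1: history=[] -> no version <= 1 -> NONE
v8: WRITE d=12  (d history now [(5, 1), (8, 12)])
v9: WRITE a=3  (a history now [(9, 3)])
v10: WRITE e=11  (e history now [(10, 11)])
READ c @v9: history=[(1, 5), (7, 0)] -> pick v7 -> 0
v11: WRITE d=11  (d history now [(5, 1), (8, 12), (11, 11)])
v12: WRITE c=7  (c history now [(1, 5), (7, 0), (12, 7)])
v13: WRITE f=10  (f history now [(3, 4), (4, 13), (13, 10)])
v14: WRITE f=5  (f history now [(3, 4), (4, 13), (13, 10), (14, 5)])
v15: WRITE c=3  (c history now [(1, 5), (7, 0), (12, 7), (15, 3)])
v16: WRITE f=6  (f history now [(3, 4), (4, 13), (13, 10), (14, 5), (16, 6)])
v17: WRITE b=8  (b history now [(2, 11), (6, 1), (17, 8)])
READ b @v13: history=[(2, 11), (6, 1), (17, 8)] -> pick v6 -> 1
READ b @v16: history=[(2, 11), (6, 1), (17, 8)] -> pick v6 -> 1
READ c @v12: history=[(1, 5), (7, 0), (12, 7), (15, 3)] -> pick v12 -> 7
READ e @v14: history=[(10, 11)] -> pick v10 -> 11
v18: WRITE a=6  (a history now [(9, 3), (18, 6)])
v19: WRITE d=10  (d history now [(5, 1), (8, 12), (11, 11), (19, 10)])
v20: WRITE e=11  (e history now [(10, 11), (20, 11)])
v21: WRITE b=2  (b history now [(2, 11), (6, 1), (17, 8), (21, 2)])
v22: WRITE c=3  (c history now [(1, 5), (7, 0), (12, 7), (15, 3), (22, 3)])
v23: WRITE e=7  (e history now [(10, 11), (20, 11), (23, 7)])
READ e @v20: history=[(10, 11), (20, 11), (23, 7)] -> pick v20 -> 11

Answer: NONE
NONE
5
NONE
NONE
0
1
1
7
11
11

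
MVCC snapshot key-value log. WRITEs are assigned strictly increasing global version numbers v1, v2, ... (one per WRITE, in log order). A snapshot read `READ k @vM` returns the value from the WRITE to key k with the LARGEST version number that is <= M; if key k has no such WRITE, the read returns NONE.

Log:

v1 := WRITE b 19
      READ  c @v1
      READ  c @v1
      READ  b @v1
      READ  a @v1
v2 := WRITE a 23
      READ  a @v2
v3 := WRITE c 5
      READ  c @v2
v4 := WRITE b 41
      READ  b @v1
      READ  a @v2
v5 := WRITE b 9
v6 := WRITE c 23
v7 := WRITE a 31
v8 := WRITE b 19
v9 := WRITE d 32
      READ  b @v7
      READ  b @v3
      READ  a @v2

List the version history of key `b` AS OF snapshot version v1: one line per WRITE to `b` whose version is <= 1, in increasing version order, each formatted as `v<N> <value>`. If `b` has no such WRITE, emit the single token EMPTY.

Scan writes for key=b with version <= 1:
  v1 WRITE b 19 -> keep
  v2 WRITE a 23 -> skip
  v3 WRITE c 5 -> skip
  v4 WRITE b 41 -> drop (> snap)
  v5 WRITE b 9 -> drop (> snap)
  v6 WRITE c 23 -> skip
  v7 WRITE a 31 -> skip
  v8 WRITE b 19 -> drop (> snap)
  v9 WRITE d 32 -> skip
Collected: [(1, 19)]

Answer: v1 19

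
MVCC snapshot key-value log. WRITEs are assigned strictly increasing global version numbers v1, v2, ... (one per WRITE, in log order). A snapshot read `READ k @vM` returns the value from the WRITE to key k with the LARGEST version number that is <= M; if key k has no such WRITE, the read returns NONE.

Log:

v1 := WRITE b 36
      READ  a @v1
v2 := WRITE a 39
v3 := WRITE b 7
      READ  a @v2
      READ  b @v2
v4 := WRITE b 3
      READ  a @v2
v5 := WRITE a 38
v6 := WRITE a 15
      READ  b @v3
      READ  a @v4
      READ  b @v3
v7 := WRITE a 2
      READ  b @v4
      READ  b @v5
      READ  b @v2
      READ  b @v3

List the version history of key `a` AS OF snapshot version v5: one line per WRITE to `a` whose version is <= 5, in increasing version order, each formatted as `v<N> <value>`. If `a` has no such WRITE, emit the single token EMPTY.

Answer: v2 39
v5 38

Derivation:
Scan writes for key=a with version <= 5:
  v1 WRITE b 36 -> skip
  v2 WRITE a 39 -> keep
  v3 WRITE b 7 -> skip
  v4 WRITE b 3 -> skip
  v5 WRITE a 38 -> keep
  v6 WRITE a 15 -> drop (> snap)
  v7 WRITE a 2 -> drop (> snap)
Collected: [(2, 39), (5, 38)]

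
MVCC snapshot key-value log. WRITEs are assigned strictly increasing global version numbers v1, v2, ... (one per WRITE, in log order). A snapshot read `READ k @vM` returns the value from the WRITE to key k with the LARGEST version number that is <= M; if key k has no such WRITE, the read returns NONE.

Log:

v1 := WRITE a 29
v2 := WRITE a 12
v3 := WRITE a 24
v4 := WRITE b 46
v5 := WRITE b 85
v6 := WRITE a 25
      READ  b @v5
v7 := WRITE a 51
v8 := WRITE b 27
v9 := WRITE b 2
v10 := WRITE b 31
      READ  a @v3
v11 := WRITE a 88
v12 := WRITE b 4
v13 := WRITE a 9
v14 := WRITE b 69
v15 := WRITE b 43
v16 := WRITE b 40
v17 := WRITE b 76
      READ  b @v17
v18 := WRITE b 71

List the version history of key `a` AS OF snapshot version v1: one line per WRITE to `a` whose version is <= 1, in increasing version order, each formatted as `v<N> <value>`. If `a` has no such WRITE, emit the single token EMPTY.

Answer: v1 29

Derivation:
Scan writes for key=a with version <= 1:
  v1 WRITE a 29 -> keep
  v2 WRITE a 12 -> drop (> snap)
  v3 WRITE a 24 -> drop (> snap)
  v4 WRITE b 46 -> skip
  v5 WRITE b 85 -> skip
  v6 WRITE a 25 -> drop (> snap)
  v7 WRITE a 51 -> drop (> snap)
  v8 WRITE b 27 -> skip
  v9 WRITE b 2 -> skip
  v10 WRITE b 31 -> skip
  v11 WRITE a 88 -> drop (> snap)
  v12 WRITE b 4 -> skip
  v13 WRITE a 9 -> drop (> snap)
  v14 WRITE b 69 -> skip
  v15 WRITE b 43 -> skip
  v16 WRITE b 40 -> skip
  v17 WRITE b 76 -> skip
  v18 WRITE b 71 -> skip
Collected: [(1, 29)]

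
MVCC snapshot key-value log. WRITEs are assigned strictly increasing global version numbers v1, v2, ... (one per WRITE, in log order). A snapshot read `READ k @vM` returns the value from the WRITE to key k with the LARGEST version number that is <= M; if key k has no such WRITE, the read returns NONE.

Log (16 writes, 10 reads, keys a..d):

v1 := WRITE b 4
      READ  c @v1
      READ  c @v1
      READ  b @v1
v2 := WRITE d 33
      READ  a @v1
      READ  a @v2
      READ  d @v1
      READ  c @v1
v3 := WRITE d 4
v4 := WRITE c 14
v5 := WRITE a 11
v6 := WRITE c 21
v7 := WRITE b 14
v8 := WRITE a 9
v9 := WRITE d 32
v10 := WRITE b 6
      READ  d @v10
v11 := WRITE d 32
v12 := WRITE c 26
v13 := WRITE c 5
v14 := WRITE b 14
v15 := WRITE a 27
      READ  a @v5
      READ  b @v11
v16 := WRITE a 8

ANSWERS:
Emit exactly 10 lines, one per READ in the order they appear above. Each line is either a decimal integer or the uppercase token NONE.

v1: WRITE b=4  (b history now [(1, 4)])
READ c @v1: history=[] -> no version <= 1 -> NONE
READ c @v1: history=[] -> no version <= 1 -> NONE
READ b @v1: history=[(1, 4)] -> pick v1 -> 4
v2: WRITE d=33  (d history now [(2, 33)])
READ a @v1: history=[] -> no version <= 1 -> NONE
READ a @v2: history=[] -> no version <= 2 -> NONE
READ d @v1: history=[(2, 33)] -> no version <= 1 -> NONE
READ c @v1: history=[] -> no version <= 1 -> NONE
v3: WRITE d=4  (d history now [(2, 33), (3, 4)])
v4: WRITE c=14  (c history now [(4, 14)])
v5: WRITE a=11  (a history now [(5, 11)])
v6: WRITE c=21  (c history now [(4, 14), (6, 21)])
v7: WRITE b=14  (b history now [(1, 4), (7, 14)])
v8: WRITE a=9  (a history now [(5, 11), (8, 9)])
v9: WRITE d=32  (d history now [(2, 33), (3, 4), (9, 32)])
v10: WRITE b=6  (b history now [(1, 4), (7, 14), (10, 6)])
READ d @v10: history=[(2, 33), (3, 4), (9, 32)] -> pick v9 -> 32
v11: WRITE d=32  (d history now [(2, 33), (3, 4), (9, 32), (11, 32)])
v12: WRITE c=26  (c history now [(4, 14), (6, 21), (12, 26)])
v13: WRITE c=5  (c history now [(4, 14), (6, 21), (12, 26), (13, 5)])
v14: WRITE b=14  (b history now [(1, 4), (7, 14), (10, 6), (14, 14)])
v15: WRITE a=27  (a history now [(5, 11), (8, 9), (15, 27)])
READ a @v5: history=[(5, 11), (8, 9), (15, 27)] -> pick v5 -> 11
READ b @v11: history=[(1, 4), (7, 14), (10, 6), (14, 14)] -> pick v10 -> 6
v16: WRITE a=8  (a history now [(5, 11), (8, 9), (15, 27), (16, 8)])

Answer: NONE
NONE
4
NONE
NONE
NONE
NONE
32
11
6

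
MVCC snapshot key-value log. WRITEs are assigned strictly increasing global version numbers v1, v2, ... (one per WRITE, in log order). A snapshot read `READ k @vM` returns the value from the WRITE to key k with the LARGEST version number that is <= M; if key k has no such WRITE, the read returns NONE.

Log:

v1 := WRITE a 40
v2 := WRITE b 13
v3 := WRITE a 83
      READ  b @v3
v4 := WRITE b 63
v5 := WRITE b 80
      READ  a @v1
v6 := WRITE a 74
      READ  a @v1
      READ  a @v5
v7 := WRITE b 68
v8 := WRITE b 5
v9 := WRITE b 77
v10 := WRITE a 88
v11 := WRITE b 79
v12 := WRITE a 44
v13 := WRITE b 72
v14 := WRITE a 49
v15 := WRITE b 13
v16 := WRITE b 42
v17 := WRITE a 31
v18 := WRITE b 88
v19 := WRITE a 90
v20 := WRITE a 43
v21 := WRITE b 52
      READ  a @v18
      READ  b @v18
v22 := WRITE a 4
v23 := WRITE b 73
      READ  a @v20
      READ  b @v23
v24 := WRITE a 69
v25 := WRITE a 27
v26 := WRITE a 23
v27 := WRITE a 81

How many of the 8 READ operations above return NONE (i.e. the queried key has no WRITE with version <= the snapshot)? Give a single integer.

v1: WRITE a=40  (a history now [(1, 40)])
v2: WRITE b=13  (b history now [(2, 13)])
v3: WRITE a=83  (a history now [(1, 40), (3, 83)])
READ b @v3: history=[(2, 13)] -> pick v2 -> 13
v4: WRITE b=63  (b history now [(2, 13), (4, 63)])
v5: WRITE b=80  (b history now [(2, 13), (4, 63), (5, 80)])
READ a @v1: history=[(1, 40), (3, 83)] -> pick v1 -> 40
v6: WRITE a=74  (a history now [(1, 40), (3, 83), (6, 74)])
READ a @v1: history=[(1, 40), (3, 83), (6, 74)] -> pick v1 -> 40
READ a @v5: history=[(1, 40), (3, 83), (6, 74)] -> pick v3 -> 83
v7: WRITE b=68  (b history now [(2, 13), (4, 63), (5, 80), (7, 68)])
v8: WRITE b=5  (b history now [(2, 13), (4, 63), (5, 80), (7, 68), (8, 5)])
v9: WRITE b=77  (b history now [(2, 13), (4, 63), (5, 80), (7, 68), (8, 5), (9, 77)])
v10: WRITE a=88  (a history now [(1, 40), (3, 83), (6, 74), (10, 88)])
v11: WRITE b=79  (b history now [(2, 13), (4, 63), (5, 80), (7, 68), (8, 5), (9, 77), (11, 79)])
v12: WRITE a=44  (a history now [(1, 40), (3, 83), (6, 74), (10, 88), (12, 44)])
v13: WRITE b=72  (b history now [(2, 13), (4, 63), (5, 80), (7, 68), (8, 5), (9, 77), (11, 79), (13, 72)])
v14: WRITE a=49  (a history now [(1, 40), (3, 83), (6, 74), (10, 88), (12, 44), (14, 49)])
v15: WRITE b=13  (b history now [(2, 13), (4, 63), (5, 80), (7, 68), (8, 5), (9, 77), (11, 79), (13, 72), (15, 13)])
v16: WRITE b=42  (b history now [(2, 13), (4, 63), (5, 80), (7, 68), (8, 5), (9, 77), (11, 79), (13, 72), (15, 13), (16, 42)])
v17: WRITE a=31  (a history now [(1, 40), (3, 83), (6, 74), (10, 88), (12, 44), (14, 49), (17, 31)])
v18: WRITE b=88  (b history now [(2, 13), (4, 63), (5, 80), (7, 68), (8, 5), (9, 77), (11, 79), (13, 72), (15, 13), (16, 42), (18, 88)])
v19: WRITE a=90  (a history now [(1, 40), (3, 83), (6, 74), (10, 88), (12, 44), (14, 49), (17, 31), (19, 90)])
v20: WRITE a=43  (a history now [(1, 40), (3, 83), (6, 74), (10, 88), (12, 44), (14, 49), (17, 31), (19, 90), (20, 43)])
v21: WRITE b=52  (b history now [(2, 13), (4, 63), (5, 80), (7, 68), (8, 5), (9, 77), (11, 79), (13, 72), (15, 13), (16, 42), (18, 88), (21, 52)])
READ a @v18: history=[(1, 40), (3, 83), (6, 74), (10, 88), (12, 44), (14, 49), (17, 31), (19, 90), (20, 43)] -> pick v17 -> 31
READ b @v18: history=[(2, 13), (4, 63), (5, 80), (7, 68), (8, 5), (9, 77), (11, 79), (13, 72), (15, 13), (16, 42), (18, 88), (21, 52)] -> pick v18 -> 88
v22: WRITE a=4  (a history now [(1, 40), (3, 83), (6, 74), (10, 88), (12, 44), (14, 49), (17, 31), (19, 90), (20, 43), (22, 4)])
v23: WRITE b=73  (b history now [(2, 13), (4, 63), (5, 80), (7, 68), (8, 5), (9, 77), (11, 79), (13, 72), (15, 13), (16, 42), (18, 88), (21, 52), (23, 73)])
READ a @v20: history=[(1, 40), (3, 83), (6, 74), (10, 88), (12, 44), (14, 49), (17, 31), (19, 90), (20, 43), (22, 4)] -> pick v20 -> 43
READ b @v23: history=[(2, 13), (4, 63), (5, 80), (7, 68), (8, 5), (9, 77), (11, 79), (13, 72), (15, 13), (16, 42), (18, 88), (21, 52), (23, 73)] -> pick v23 -> 73
v24: WRITE a=69  (a history now [(1, 40), (3, 83), (6, 74), (10, 88), (12, 44), (14, 49), (17, 31), (19, 90), (20, 43), (22, 4), (24, 69)])
v25: WRITE a=27  (a history now [(1, 40), (3, 83), (6, 74), (10, 88), (12, 44), (14, 49), (17, 31), (19, 90), (20, 43), (22, 4), (24, 69), (25, 27)])
v26: WRITE a=23  (a history now [(1, 40), (3, 83), (6, 74), (10, 88), (12, 44), (14, 49), (17, 31), (19, 90), (20, 43), (22, 4), (24, 69), (25, 27), (26, 23)])
v27: WRITE a=81  (a history now [(1, 40), (3, 83), (6, 74), (10, 88), (12, 44), (14, 49), (17, 31), (19, 90), (20, 43), (22, 4), (24, 69), (25, 27), (26, 23), (27, 81)])
Read results in order: ['13', '40', '40', '83', '31', '88', '43', '73']
NONE count = 0

Answer: 0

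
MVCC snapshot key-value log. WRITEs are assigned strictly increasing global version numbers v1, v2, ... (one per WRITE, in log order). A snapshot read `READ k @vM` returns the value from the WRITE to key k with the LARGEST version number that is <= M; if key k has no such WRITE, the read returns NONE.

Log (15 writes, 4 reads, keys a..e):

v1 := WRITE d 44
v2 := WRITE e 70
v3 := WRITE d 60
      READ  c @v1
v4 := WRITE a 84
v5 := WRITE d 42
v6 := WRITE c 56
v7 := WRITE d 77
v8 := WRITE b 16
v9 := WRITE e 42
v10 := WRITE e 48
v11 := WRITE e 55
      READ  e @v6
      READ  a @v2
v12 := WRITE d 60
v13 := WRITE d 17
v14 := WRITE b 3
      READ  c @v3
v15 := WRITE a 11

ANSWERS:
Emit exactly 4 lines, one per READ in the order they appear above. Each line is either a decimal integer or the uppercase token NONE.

Answer: NONE
70
NONE
NONE

Derivation:
v1: WRITE d=44  (d history now [(1, 44)])
v2: WRITE e=70  (e history now [(2, 70)])
v3: WRITE d=60  (d history now [(1, 44), (3, 60)])
READ c @v1: history=[] -> no version <= 1 -> NONE
v4: WRITE a=84  (a history now [(4, 84)])
v5: WRITE d=42  (d history now [(1, 44), (3, 60), (5, 42)])
v6: WRITE c=56  (c history now [(6, 56)])
v7: WRITE d=77  (d history now [(1, 44), (3, 60), (5, 42), (7, 77)])
v8: WRITE b=16  (b history now [(8, 16)])
v9: WRITE e=42  (e history now [(2, 70), (9, 42)])
v10: WRITE e=48  (e history now [(2, 70), (9, 42), (10, 48)])
v11: WRITE e=55  (e history now [(2, 70), (9, 42), (10, 48), (11, 55)])
READ e @v6: history=[(2, 70), (9, 42), (10, 48), (11, 55)] -> pick v2 -> 70
READ a @v2: history=[(4, 84)] -> no version <= 2 -> NONE
v12: WRITE d=60  (d history now [(1, 44), (3, 60), (5, 42), (7, 77), (12, 60)])
v13: WRITE d=17  (d history now [(1, 44), (3, 60), (5, 42), (7, 77), (12, 60), (13, 17)])
v14: WRITE b=3  (b history now [(8, 16), (14, 3)])
READ c @v3: history=[(6, 56)] -> no version <= 3 -> NONE
v15: WRITE a=11  (a history now [(4, 84), (15, 11)])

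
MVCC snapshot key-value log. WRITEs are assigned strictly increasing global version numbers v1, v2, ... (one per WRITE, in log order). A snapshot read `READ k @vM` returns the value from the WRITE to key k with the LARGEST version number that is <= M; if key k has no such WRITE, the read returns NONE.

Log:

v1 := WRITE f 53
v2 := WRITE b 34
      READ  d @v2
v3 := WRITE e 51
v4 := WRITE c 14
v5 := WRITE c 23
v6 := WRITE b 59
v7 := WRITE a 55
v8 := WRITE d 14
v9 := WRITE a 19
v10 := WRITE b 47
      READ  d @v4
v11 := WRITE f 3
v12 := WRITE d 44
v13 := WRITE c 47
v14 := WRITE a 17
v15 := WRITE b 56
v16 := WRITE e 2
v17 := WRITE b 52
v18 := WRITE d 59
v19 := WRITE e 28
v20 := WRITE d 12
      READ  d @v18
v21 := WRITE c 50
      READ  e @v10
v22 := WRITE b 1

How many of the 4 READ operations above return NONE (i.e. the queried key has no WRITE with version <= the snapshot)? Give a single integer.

Answer: 2

Derivation:
v1: WRITE f=53  (f history now [(1, 53)])
v2: WRITE b=34  (b history now [(2, 34)])
READ d @v2: history=[] -> no version <= 2 -> NONE
v3: WRITE e=51  (e history now [(3, 51)])
v4: WRITE c=14  (c history now [(4, 14)])
v5: WRITE c=23  (c history now [(4, 14), (5, 23)])
v6: WRITE b=59  (b history now [(2, 34), (6, 59)])
v7: WRITE a=55  (a history now [(7, 55)])
v8: WRITE d=14  (d history now [(8, 14)])
v9: WRITE a=19  (a history now [(7, 55), (9, 19)])
v10: WRITE b=47  (b history now [(2, 34), (6, 59), (10, 47)])
READ d @v4: history=[(8, 14)] -> no version <= 4 -> NONE
v11: WRITE f=3  (f history now [(1, 53), (11, 3)])
v12: WRITE d=44  (d history now [(8, 14), (12, 44)])
v13: WRITE c=47  (c history now [(4, 14), (5, 23), (13, 47)])
v14: WRITE a=17  (a history now [(7, 55), (9, 19), (14, 17)])
v15: WRITE b=56  (b history now [(2, 34), (6, 59), (10, 47), (15, 56)])
v16: WRITE e=2  (e history now [(3, 51), (16, 2)])
v17: WRITE b=52  (b history now [(2, 34), (6, 59), (10, 47), (15, 56), (17, 52)])
v18: WRITE d=59  (d history now [(8, 14), (12, 44), (18, 59)])
v19: WRITE e=28  (e history now [(3, 51), (16, 2), (19, 28)])
v20: WRITE d=12  (d history now [(8, 14), (12, 44), (18, 59), (20, 12)])
READ d @v18: history=[(8, 14), (12, 44), (18, 59), (20, 12)] -> pick v18 -> 59
v21: WRITE c=50  (c history now [(4, 14), (5, 23), (13, 47), (21, 50)])
READ e @v10: history=[(3, 51), (16, 2), (19, 28)] -> pick v3 -> 51
v22: WRITE b=1  (b history now [(2, 34), (6, 59), (10, 47), (15, 56), (17, 52), (22, 1)])
Read results in order: ['NONE', 'NONE', '59', '51']
NONE count = 2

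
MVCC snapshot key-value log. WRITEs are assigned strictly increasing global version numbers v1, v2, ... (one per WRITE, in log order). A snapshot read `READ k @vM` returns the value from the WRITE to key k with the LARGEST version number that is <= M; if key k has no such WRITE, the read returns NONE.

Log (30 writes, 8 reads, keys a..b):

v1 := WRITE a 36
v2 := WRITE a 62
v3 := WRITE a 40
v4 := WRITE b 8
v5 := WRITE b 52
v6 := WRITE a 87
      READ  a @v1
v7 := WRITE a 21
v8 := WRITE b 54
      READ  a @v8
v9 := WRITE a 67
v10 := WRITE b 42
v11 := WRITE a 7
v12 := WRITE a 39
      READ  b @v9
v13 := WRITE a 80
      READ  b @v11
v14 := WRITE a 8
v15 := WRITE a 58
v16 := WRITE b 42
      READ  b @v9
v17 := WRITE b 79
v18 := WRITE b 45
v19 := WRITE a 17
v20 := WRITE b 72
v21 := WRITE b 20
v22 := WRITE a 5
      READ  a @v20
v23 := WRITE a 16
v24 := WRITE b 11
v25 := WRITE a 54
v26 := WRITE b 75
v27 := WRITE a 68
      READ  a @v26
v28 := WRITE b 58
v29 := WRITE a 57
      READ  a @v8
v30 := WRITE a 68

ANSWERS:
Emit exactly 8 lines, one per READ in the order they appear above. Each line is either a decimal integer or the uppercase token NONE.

v1: WRITE a=36  (a history now [(1, 36)])
v2: WRITE a=62  (a history now [(1, 36), (2, 62)])
v3: WRITE a=40  (a history now [(1, 36), (2, 62), (3, 40)])
v4: WRITE b=8  (b history now [(4, 8)])
v5: WRITE b=52  (b history now [(4, 8), (5, 52)])
v6: WRITE a=87  (a history now [(1, 36), (2, 62), (3, 40), (6, 87)])
READ a @v1: history=[(1, 36), (2, 62), (3, 40), (6, 87)] -> pick v1 -> 36
v7: WRITE a=21  (a history now [(1, 36), (2, 62), (3, 40), (6, 87), (7, 21)])
v8: WRITE b=54  (b history now [(4, 8), (5, 52), (8, 54)])
READ a @v8: history=[(1, 36), (2, 62), (3, 40), (6, 87), (7, 21)] -> pick v7 -> 21
v9: WRITE a=67  (a history now [(1, 36), (2, 62), (3, 40), (6, 87), (7, 21), (9, 67)])
v10: WRITE b=42  (b history now [(4, 8), (5, 52), (8, 54), (10, 42)])
v11: WRITE a=7  (a history now [(1, 36), (2, 62), (3, 40), (6, 87), (7, 21), (9, 67), (11, 7)])
v12: WRITE a=39  (a history now [(1, 36), (2, 62), (3, 40), (6, 87), (7, 21), (9, 67), (11, 7), (12, 39)])
READ b @v9: history=[(4, 8), (5, 52), (8, 54), (10, 42)] -> pick v8 -> 54
v13: WRITE a=80  (a history now [(1, 36), (2, 62), (3, 40), (6, 87), (7, 21), (9, 67), (11, 7), (12, 39), (13, 80)])
READ b @v11: history=[(4, 8), (5, 52), (8, 54), (10, 42)] -> pick v10 -> 42
v14: WRITE a=8  (a history now [(1, 36), (2, 62), (3, 40), (6, 87), (7, 21), (9, 67), (11, 7), (12, 39), (13, 80), (14, 8)])
v15: WRITE a=58  (a history now [(1, 36), (2, 62), (3, 40), (6, 87), (7, 21), (9, 67), (11, 7), (12, 39), (13, 80), (14, 8), (15, 58)])
v16: WRITE b=42  (b history now [(4, 8), (5, 52), (8, 54), (10, 42), (16, 42)])
READ b @v9: history=[(4, 8), (5, 52), (8, 54), (10, 42), (16, 42)] -> pick v8 -> 54
v17: WRITE b=79  (b history now [(4, 8), (5, 52), (8, 54), (10, 42), (16, 42), (17, 79)])
v18: WRITE b=45  (b history now [(4, 8), (5, 52), (8, 54), (10, 42), (16, 42), (17, 79), (18, 45)])
v19: WRITE a=17  (a history now [(1, 36), (2, 62), (3, 40), (6, 87), (7, 21), (9, 67), (11, 7), (12, 39), (13, 80), (14, 8), (15, 58), (19, 17)])
v20: WRITE b=72  (b history now [(4, 8), (5, 52), (8, 54), (10, 42), (16, 42), (17, 79), (18, 45), (20, 72)])
v21: WRITE b=20  (b history now [(4, 8), (5, 52), (8, 54), (10, 42), (16, 42), (17, 79), (18, 45), (20, 72), (21, 20)])
v22: WRITE a=5  (a history now [(1, 36), (2, 62), (3, 40), (6, 87), (7, 21), (9, 67), (11, 7), (12, 39), (13, 80), (14, 8), (15, 58), (19, 17), (22, 5)])
READ a @v20: history=[(1, 36), (2, 62), (3, 40), (6, 87), (7, 21), (9, 67), (11, 7), (12, 39), (13, 80), (14, 8), (15, 58), (19, 17), (22, 5)] -> pick v19 -> 17
v23: WRITE a=16  (a history now [(1, 36), (2, 62), (3, 40), (6, 87), (7, 21), (9, 67), (11, 7), (12, 39), (13, 80), (14, 8), (15, 58), (19, 17), (22, 5), (23, 16)])
v24: WRITE b=11  (b history now [(4, 8), (5, 52), (8, 54), (10, 42), (16, 42), (17, 79), (18, 45), (20, 72), (21, 20), (24, 11)])
v25: WRITE a=54  (a history now [(1, 36), (2, 62), (3, 40), (6, 87), (7, 21), (9, 67), (11, 7), (12, 39), (13, 80), (14, 8), (15, 58), (19, 17), (22, 5), (23, 16), (25, 54)])
v26: WRITE b=75  (b history now [(4, 8), (5, 52), (8, 54), (10, 42), (16, 42), (17, 79), (18, 45), (20, 72), (21, 20), (24, 11), (26, 75)])
v27: WRITE a=68  (a history now [(1, 36), (2, 62), (3, 40), (6, 87), (7, 21), (9, 67), (11, 7), (12, 39), (13, 80), (14, 8), (15, 58), (19, 17), (22, 5), (23, 16), (25, 54), (27, 68)])
READ a @v26: history=[(1, 36), (2, 62), (3, 40), (6, 87), (7, 21), (9, 67), (11, 7), (12, 39), (13, 80), (14, 8), (15, 58), (19, 17), (22, 5), (23, 16), (25, 54), (27, 68)] -> pick v25 -> 54
v28: WRITE b=58  (b history now [(4, 8), (5, 52), (8, 54), (10, 42), (16, 42), (17, 79), (18, 45), (20, 72), (21, 20), (24, 11), (26, 75), (28, 58)])
v29: WRITE a=57  (a history now [(1, 36), (2, 62), (3, 40), (6, 87), (7, 21), (9, 67), (11, 7), (12, 39), (13, 80), (14, 8), (15, 58), (19, 17), (22, 5), (23, 16), (25, 54), (27, 68), (29, 57)])
READ a @v8: history=[(1, 36), (2, 62), (3, 40), (6, 87), (7, 21), (9, 67), (11, 7), (12, 39), (13, 80), (14, 8), (15, 58), (19, 17), (22, 5), (23, 16), (25, 54), (27, 68), (29, 57)] -> pick v7 -> 21
v30: WRITE a=68  (a history now [(1, 36), (2, 62), (3, 40), (6, 87), (7, 21), (9, 67), (11, 7), (12, 39), (13, 80), (14, 8), (15, 58), (19, 17), (22, 5), (23, 16), (25, 54), (27, 68), (29, 57), (30, 68)])

Answer: 36
21
54
42
54
17
54
21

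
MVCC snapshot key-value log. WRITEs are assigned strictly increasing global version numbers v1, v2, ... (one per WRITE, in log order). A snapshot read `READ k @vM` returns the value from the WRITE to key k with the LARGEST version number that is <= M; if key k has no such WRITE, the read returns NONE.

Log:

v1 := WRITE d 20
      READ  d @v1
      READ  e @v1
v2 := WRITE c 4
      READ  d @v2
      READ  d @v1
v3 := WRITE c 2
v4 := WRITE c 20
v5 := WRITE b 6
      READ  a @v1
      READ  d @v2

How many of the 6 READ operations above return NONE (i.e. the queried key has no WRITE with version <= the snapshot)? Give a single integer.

v1: WRITE d=20  (d history now [(1, 20)])
READ d @v1: history=[(1, 20)] -> pick v1 -> 20
READ e @v1: history=[] -> no version <= 1 -> NONE
v2: WRITE c=4  (c history now [(2, 4)])
READ d @v2: history=[(1, 20)] -> pick v1 -> 20
READ d @v1: history=[(1, 20)] -> pick v1 -> 20
v3: WRITE c=2  (c history now [(2, 4), (3, 2)])
v4: WRITE c=20  (c history now [(2, 4), (3, 2), (4, 20)])
v5: WRITE b=6  (b history now [(5, 6)])
READ a @v1: history=[] -> no version <= 1 -> NONE
READ d @v2: history=[(1, 20)] -> pick v1 -> 20
Read results in order: ['20', 'NONE', '20', '20', 'NONE', '20']
NONE count = 2

Answer: 2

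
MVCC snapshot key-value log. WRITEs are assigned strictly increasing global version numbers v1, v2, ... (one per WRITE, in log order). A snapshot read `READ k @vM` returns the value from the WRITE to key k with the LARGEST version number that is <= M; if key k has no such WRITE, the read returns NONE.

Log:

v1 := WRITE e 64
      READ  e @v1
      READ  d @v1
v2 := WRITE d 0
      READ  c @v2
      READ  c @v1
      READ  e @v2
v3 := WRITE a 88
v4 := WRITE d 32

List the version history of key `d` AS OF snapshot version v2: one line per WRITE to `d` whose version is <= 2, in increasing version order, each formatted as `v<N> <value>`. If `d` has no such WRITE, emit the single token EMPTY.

Answer: v2 0

Derivation:
Scan writes for key=d with version <= 2:
  v1 WRITE e 64 -> skip
  v2 WRITE d 0 -> keep
  v3 WRITE a 88 -> skip
  v4 WRITE d 32 -> drop (> snap)
Collected: [(2, 0)]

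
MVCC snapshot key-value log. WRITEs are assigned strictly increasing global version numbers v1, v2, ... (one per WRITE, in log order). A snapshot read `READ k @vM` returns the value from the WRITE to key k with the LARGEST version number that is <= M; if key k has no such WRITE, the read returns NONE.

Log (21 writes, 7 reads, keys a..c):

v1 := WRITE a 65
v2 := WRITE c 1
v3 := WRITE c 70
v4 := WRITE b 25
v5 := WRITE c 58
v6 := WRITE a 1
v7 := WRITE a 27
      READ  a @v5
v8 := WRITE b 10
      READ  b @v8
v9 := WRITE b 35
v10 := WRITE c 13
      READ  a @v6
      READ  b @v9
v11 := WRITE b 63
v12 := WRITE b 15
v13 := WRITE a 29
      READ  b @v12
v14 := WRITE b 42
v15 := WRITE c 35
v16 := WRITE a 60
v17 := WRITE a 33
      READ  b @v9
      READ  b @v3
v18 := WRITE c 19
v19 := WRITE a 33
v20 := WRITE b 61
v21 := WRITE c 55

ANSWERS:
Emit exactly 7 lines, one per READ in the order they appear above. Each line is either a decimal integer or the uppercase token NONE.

v1: WRITE a=65  (a history now [(1, 65)])
v2: WRITE c=1  (c history now [(2, 1)])
v3: WRITE c=70  (c history now [(2, 1), (3, 70)])
v4: WRITE b=25  (b history now [(4, 25)])
v5: WRITE c=58  (c history now [(2, 1), (3, 70), (5, 58)])
v6: WRITE a=1  (a history now [(1, 65), (6, 1)])
v7: WRITE a=27  (a history now [(1, 65), (6, 1), (7, 27)])
READ a @v5: history=[(1, 65), (6, 1), (7, 27)] -> pick v1 -> 65
v8: WRITE b=10  (b history now [(4, 25), (8, 10)])
READ b @v8: history=[(4, 25), (8, 10)] -> pick v8 -> 10
v9: WRITE b=35  (b history now [(4, 25), (8, 10), (9, 35)])
v10: WRITE c=13  (c history now [(2, 1), (3, 70), (5, 58), (10, 13)])
READ a @v6: history=[(1, 65), (6, 1), (7, 27)] -> pick v6 -> 1
READ b @v9: history=[(4, 25), (8, 10), (9, 35)] -> pick v9 -> 35
v11: WRITE b=63  (b history now [(4, 25), (8, 10), (9, 35), (11, 63)])
v12: WRITE b=15  (b history now [(4, 25), (8, 10), (9, 35), (11, 63), (12, 15)])
v13: WRITE a=29  (a history now [(1, 65), (6, 1), (7, 27), (13, 29)])
READ b @v12: history=[(4, 25), (8, 10), (9, 35), (11, 63), (12, 15)] -> pick v12 -> 15
v14: WRITE b=42  (b history now [(4, 25), (8, 10), (9, 35), (11, 63), (12, 15), (14, 42)])
v15: WRITE c=35  (c history now [(2, 1), (3, 70), (5, 58), (10, 13), (15, 35)])
v16: WRITE a=60  (a history now [(1, 65), (6, 1), (7, 27), (13, 29), (16, 60)])
v17: WRITE a=33  (a history now [(1, 65), (6, 1), (7, 27), (13, 29), (16, 60), (17, 33)])
READ b @v9: history=[(4, 25), (8, 10), (9, 35), (11, 63), (12, 15), (14, 42)] -> pick v9 -> 35
READ b @v3: history=[(4, 25), (8, 10), (9, 35), (11, 63), (12, 15), (14, 42)] -> no version <= 3 -> NONE
v18: WRITE c=19  (c history now [(2, 1), (3, 70), (5, 58), (10, 13), (15, 35), (18, 19)])
v19: WRITE a=33  (a history now [(1, 65), (6, 1), (7, 27), (13, 29), (16, 60), (17, 33), (19, 33)])
v20: WRITE b=61  (b history now [(4, 25), (8, 10), (9, 35), (11, 63), (12, 15), (14, 42), (20, 61)])
v21: WRITE c=55  (c history now [(2, 1), (3, 70), (5, 58), (10, 13), (15, 35), (18, 19), (21, 55)])

Answer: 65
10
1
35
15
35
NONE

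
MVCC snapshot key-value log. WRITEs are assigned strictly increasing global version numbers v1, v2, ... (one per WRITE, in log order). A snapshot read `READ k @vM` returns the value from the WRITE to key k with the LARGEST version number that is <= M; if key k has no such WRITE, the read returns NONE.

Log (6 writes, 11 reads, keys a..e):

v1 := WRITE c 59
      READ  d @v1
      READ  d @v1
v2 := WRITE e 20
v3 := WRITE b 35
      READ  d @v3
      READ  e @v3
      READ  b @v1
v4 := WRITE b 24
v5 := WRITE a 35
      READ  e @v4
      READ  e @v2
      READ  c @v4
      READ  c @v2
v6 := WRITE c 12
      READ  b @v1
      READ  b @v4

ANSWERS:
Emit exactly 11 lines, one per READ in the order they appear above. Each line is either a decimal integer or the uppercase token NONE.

Answer: NONE
NONE
NONE
20
NONE
20
20
59
59
NONE
24

Derivation:
v1: WRITE c=59  (c history now [(1, 59)])
READ d @v1: history=[] -> no version <= 1 -> NONE
READ d @v1: history=[] -> no version <= 1 -> NONE
v2: WRITE e=20  (e history now [(2, 20)])
v3: WRITE b=35  (b history now [(3, 35)])
READ d @v3: history=[] -> no version <= 3 -> NONE
READ e @v3: history=[(2, 20)] -> pick v2 -> 20
READ b @v1: history=[(3, 35)] -> no version <= 1 -> NONE
v4: WRITE b=24  (b history now [(3, 35), (4, 24)])
v5: WRITE a=35  (a history now [(5, 35)])
READ e @v4: history=[(2, 20)] -> pick v2 -> 20
READ e @v2: history=[(2, 20)] -> pick v2 -> 20
READ c @v4: history=[(1, 59)] -> pick v1 -> 59
READ c @v2: history=[(1, 59)] -> pick v1 -> 59
v6: WRITE c=12  (c history now [(1, 59), (6, 12)])
READ b @v1: history=[(3, 35), (4, 24)] -> no version <= 1 -> NONE
READ b @v4: history=[(3, 35), (4, 24)] -> pick v4 -> 24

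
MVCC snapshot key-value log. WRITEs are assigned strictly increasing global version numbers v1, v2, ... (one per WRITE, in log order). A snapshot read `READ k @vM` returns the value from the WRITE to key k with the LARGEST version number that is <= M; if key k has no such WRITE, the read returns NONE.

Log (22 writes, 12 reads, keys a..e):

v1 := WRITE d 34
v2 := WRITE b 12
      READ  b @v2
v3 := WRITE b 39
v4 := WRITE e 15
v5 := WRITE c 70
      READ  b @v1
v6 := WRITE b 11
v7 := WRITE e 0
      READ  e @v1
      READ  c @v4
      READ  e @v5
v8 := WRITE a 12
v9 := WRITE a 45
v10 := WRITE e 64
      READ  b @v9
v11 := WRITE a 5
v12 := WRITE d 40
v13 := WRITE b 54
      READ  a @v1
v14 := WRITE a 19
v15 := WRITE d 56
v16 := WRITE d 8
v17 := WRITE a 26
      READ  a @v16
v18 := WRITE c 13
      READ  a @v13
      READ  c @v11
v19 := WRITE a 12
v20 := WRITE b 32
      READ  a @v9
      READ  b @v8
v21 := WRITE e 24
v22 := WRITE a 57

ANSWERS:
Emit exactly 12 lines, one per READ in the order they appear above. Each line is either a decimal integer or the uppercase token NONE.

v1: WRITE d=34  (d history now [(1, 34)])
v2: WRITE b=12  (b history now [(2, 12)])
READ b @v2: history=[(2, 12)] -> pick v2 -> 12
v3: WRITE b=39  (b history now [(2, 12), (3, 39)])
v4: WRITE e=15  (e history now [(4, 15)])
v5: WRITE c=70  (c history now [(5, 70)])
READ b @v1: history=[(2, 12), (3, 39)] -> no version <= 1 -> NONE
v6: WRITE b=11  (b history now [(2, 12), (3, 39), (6, 11)])
v7: WRITE e=0  (e history now [(4, 15), (7, 0)])
READ e @v1: history=[(4, 15), (7, 0)] -> no version <= 1 -> NONE
READ c @v4: history=[(5, 70)] -> no version <= 4 -> NONE
READ e @v5: history=[(4, 15), (7, 0)] -> pick v4 -> 15
v8: WRITE a=12  (a history now [(8, 12)])
v9: WRITE a=45  (a history now [(8, 12), (9, 45)])
v10: WRITE e=64  (e history now [(4, 15), (7, 0), (10, 64)])
READ b @v9: history=[(2, 12), (3, 39), (6, 11)] -> pick v6 -> 11
v11: WRITE a=5  (a history now [(8, 12), (9, 45), (11, 5)])
v12: WRITE d=40  (d history now [(1, 34), (12, 40)])
v13: WRITE b=54  (b history now [(2, 12), (3, 39), (6, 11), (13, 54)])
READ a @v1: history=[(8, 12), (9, 45), (11, 5)] -> no version <= 1 -> NONE
v14: WRITE a=19  (a history now [(8, 12), (9, 45), (11, 5), (14, 19)])
v15: WRITE d=56  (d history now [(1, 34), (12, 40), (15, 56)])
v16: WRITE d=8  (d history now [(1, 34), (12, 40), (15, 56), (16, 8)])
v17: WRITE a=26  (a history now [(8, 12), (9, 45), (11, 5), (14, 19), (17, 26)])
READ a @v16: history=[(8, 12), (9, 45), (11, 5), (14, 19), (17, 26)] -> pick v14 -> 19
v18: WRITE c=13  (c history now [(5, 70), (18, 13)])
READ a @v13: history=[(8, 12), (9, 45), (11, 5), (14, 19), (17, 26)] -> pick v11 -> 5
READ c @v11: history=[(5, 70), (18, 13)] -> pick v5 -> 70
v19: WRITE a=12  (a history now [(8, 12), (9, 45), (11, 5), (14, 19), (17, 26), (19, 12)])
v20: WRITE b=32  (b history now [(2, 12), (3, 39), (6, 11), (13, 54), (20, 32)])
READ a @v9: history=[(8, 12), (9, 45), (11, 5), (14, 19), (17, 26), (19, 12)] -> pick v9 -> 45
READ b @v8: history=[(2, 12), (3, 39), (6, 11), (13, 54), (20, 32)] -> pick v6 -> 11
v21: WRITE e=24  (e history now [(4, 15), (7, 0), (10, 64), (21, 24)])
v22: WRITE a=57  (a history now [(8, 12), (9, 45), (11, 5), (14, 19), (17, 26), (19, 12), (22, 57)])

Answer: 12
NONE
NONE
NONE
15
11
NONE
19
5
70
45
11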